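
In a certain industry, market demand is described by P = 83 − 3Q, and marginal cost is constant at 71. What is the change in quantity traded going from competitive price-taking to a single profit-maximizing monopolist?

Under competition P = MC = 71, so Q = (83 − 71)/3 = 4.
Monopoly sets MR = MC: 83 − 6Q = 71 ⇒ Q = 2, P = 83 − 3·2 = 77.
Change in quantity traded: 2 − 4 = −2.

Quantity traded falls by 2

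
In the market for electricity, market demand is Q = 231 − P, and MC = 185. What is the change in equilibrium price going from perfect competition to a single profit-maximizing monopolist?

Inverting demand: P = 231 − Q.
Under competition P = MC = 185, so Q = (231 − 185)/1 = 46.
Monopoly sets MR = MC: 231 − 2Q = 185 ⇒ Q = 23, P = 231 − 23 = 208.
Change in equilibrium price: 208 − 185 = 23.

P rises by 23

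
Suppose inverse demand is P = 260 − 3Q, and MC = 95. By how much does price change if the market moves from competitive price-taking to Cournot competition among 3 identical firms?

Competitive firms price at marginal cost: P = 95, giving Q = 55.
In a 3-firm Cournot equilibrium, symmetry and the first-order condition give q = (260 − 95)/(12) = 13.75. So Q = 41.25 and P = 136.25.
Change in price: 136.25 − 95 = 41.25.

Price rises by 41.25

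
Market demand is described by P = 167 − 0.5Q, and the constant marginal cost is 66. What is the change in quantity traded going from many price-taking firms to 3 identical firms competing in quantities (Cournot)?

Competitive firms price at marginal cost: P = 66, giving Q = 202.
With 3 symmetric Cournot firms, each firm's FOC gives 167 − 2q = 66, so q = 50.5, Q = 3·50.5 = 151.5, and P = 91.25.
Change in quantity traded: 151.5 − 202 = −50.5.

Q falls by 50.5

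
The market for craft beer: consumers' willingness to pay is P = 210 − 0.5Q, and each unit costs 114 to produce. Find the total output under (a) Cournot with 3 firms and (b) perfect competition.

Cournot: Q = 144; Competition: Q = 192

In a 3-firm Cournot equilibrium, symmetry and the first-order condition give q = (210 − 114)/(2) = 48. So Q = 144 and P = 138.
Competitive firms price at marginal cost: P = 114, giving Q = 192.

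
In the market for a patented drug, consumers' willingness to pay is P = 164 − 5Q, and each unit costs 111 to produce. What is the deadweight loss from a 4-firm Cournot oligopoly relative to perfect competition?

Under competition P = MC = 111, so Q = (164 − 111)/5 = 10.6.
With 4 symmetric Cournot firms, each firm's FOC gives 164 − 25q = 111, so q = 2.12, Q = 4·2.12 = 8.48, and P = 121.6.
DWL is the triangle between Q = 8.48 and Q = 10.6: ½·(10.6 − 8.48)·(121.6 − 111) = 11.236.

DWL = 11.236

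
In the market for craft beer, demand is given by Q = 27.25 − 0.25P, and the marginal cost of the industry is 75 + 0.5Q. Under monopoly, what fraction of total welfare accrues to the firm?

PS/TS = 0.68

Inverting demand: P = 109 − 4Q.
A monopolist chooses Q where MR = MC. MR = 109 − 8Q; setting this equal to 75 + 0.5Q gives Q = 4 and P = 93.
CS = ½·(109 − 93)·4 = 32.
PS = P·Q − VC(Q) = 93·4 − (75·4 + ½·0.5·4²) = 68.
Share captured = PS/TS = 68/100 = 0.68.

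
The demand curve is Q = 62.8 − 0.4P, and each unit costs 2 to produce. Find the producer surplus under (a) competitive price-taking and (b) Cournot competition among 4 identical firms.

Competition: PS = 0; Cournot: PS = 1537.6

Inverting demand: P = 157 − 2.5Q.
Under competition P = MC = 2, so Q = (157 − 2)/2.5 = 62.
PS = (2 − 2)·62 = 0.
With 4 symmetric Cournot firms, each firm's FOC gives 157 − 12.5q = 2, so q = 12.4, Q = 4·12.4 = 49.6, and P = 33.
PS = (33 − 2)·49.6 = 1537.6.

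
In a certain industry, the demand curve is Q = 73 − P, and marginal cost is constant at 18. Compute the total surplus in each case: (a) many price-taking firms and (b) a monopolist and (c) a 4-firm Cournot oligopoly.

Competition: TS = 1512.5; Monopoly: TS = 1134.375; Cournot: TS = 1452

Inverting demand: P = 73 − Q.
Competitive firms price at marginal cost: P = 18, giving Q = 55.
CS = ½·(73 − 18)·55 = 1512.5; PS = (18 − 18)·55 = 0; TS = 1512.5.
The monopolist equates marginal revenue to marginal cost: 73 − 2Q = 18, so Q = 27.5. From demand, P = 45.5.
CS = ½·(73 − 45.5)·27.5 = 378.125; PS = (45.5 − 18)·27.5 = 756.25; TS = 1134.375.
In a 4-firm Cournot equilibrium, symmetry and the first-order condition give q = (73 − 18)/(5) = 11. So Q = 44 and P = 29.
CS = ½·(73 − 29)·44 = 968; PS = (29 − 18)·44 = 484; TS = 1452.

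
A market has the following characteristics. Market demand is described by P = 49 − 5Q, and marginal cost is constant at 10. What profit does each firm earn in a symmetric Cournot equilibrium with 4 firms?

π_i = 12.168

With 4 symmetric Cournot firms, each firm's FOC gives 49 − 25q = 10, so q = 1.56, Q = 4·1.56 = 6.24, and P = 17.8.
Each firm's profit = (17.8 − 10)·1.56 = 12.168.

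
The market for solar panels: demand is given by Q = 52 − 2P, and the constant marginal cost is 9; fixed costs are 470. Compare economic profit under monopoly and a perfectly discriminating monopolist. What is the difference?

Inverting demand: P = 26 − 0.5Q.
The monopolist equates marginal revenue to marginal cost: 26 − Q = 9, so Q = 17. From demand, P = 17.5.
Profit = (17.5 − 9)·17 − 470 = −325.5.
With perfect price discrimination, output is the efficient level Q = 34 (where demand meets MC), but every buyer pays their willingness to pay: CS = 0 and PS = total surplus.
PS equals the full surplus area, 289. Profit = 289 − 470 = −181.
Change in economic profit: −181 − −325.5 = 144.5.

π rises by 144.5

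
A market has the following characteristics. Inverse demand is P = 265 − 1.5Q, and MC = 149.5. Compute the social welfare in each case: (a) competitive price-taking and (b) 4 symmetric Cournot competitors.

Competition: TS = 4446.75; Cournot: TS = 4268.88

Perfect competition: P = MC = 149.5, so 265 − 1.5Q = 149.5 and Q = 77.
CS = ½·(265 − 149.5)·77 = 4446.75; PS = (149.5 − 149.5)·77 = 0; TS = 4446.75.
Cournot with 4 identical firms: the symmetric best-response condition is 265 − 7.5q = 149.5. Each firm produces q = 15.4, total output Q = 61.6, price P = 172.6.
CS = ½·(265 − 172.6)·61.6 = 2845.92; PS = (172.6 − 149.5)·61.6 = 1422.96; TS = 4268.88.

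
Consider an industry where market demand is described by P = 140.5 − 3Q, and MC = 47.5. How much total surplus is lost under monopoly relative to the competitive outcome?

DWL = 360.375

Perfect competition: P = MC = 47.5, so 140.5 − 3Q = 47.5 and Q = 31.
The monopolist equates marginal revenue to marginal cost: 140.5 − 6Q = 47.5, so Q = 15.5. From demand, P = 94.
DWL is the triangle between Q = 15.5 and Q = 31: ½·(31 − 15.5)·(94 − 47.5) = 360.375.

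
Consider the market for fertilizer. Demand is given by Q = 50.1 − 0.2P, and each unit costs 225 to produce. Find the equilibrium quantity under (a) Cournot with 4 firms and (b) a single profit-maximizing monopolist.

Cournot: Q = 4.08; Monopoly: Q = 2.55

Inverting demand: P = 250.5 − 5Q.
In a 4-firm Cournot equilibrium, symmetry and the first-order condition give q = (250.5 − 225)/(25) = 1.02. So Q = 4.08 and P = 230.1.
A monopolist chooses Q where MR = MC. MR = 250.5 − 10Q; setting this equal to 225 gives Q = 2.55 and P = 237.75.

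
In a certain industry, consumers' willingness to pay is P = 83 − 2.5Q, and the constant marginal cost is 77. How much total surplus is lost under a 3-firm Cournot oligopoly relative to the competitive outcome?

DWL = 0.45

Under competition P = MC = 77, so Q = (83 − 77)/2.5 = 2.4.
With 3 symmetric Cournot firms, each firm's FOC gives 83 − 10q = 77, so q = 0.6, Q = 3·0.6 = 1.8, and P = 78.5.
DWL is the triangle between Q = 1.8 and Q = 2.4: ½·(2.4 − 1.8)·(78.5 − 77) = 0.45.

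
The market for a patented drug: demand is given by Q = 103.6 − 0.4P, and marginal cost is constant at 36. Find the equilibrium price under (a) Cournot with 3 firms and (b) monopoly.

Inverting demand: P = 259 − 2.5Q.
In a 3-firm Cournot equilibrium, symmetry and the first-order condition give q = (259 − 36)/(10) = 22.3. So Q = 66.9 and P = 91.75.
Monopoly sets MR = MC: 259 − 5Q = 36 ⇒ Q = 44.6, P = 259 − 2.5·44.6 = 147.5.

Cournot: P = 91.75; Monopoly: P = 147.5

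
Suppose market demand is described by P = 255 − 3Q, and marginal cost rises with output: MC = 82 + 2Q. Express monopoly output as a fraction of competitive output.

Q_m/Q_c = 0.625

Monopoly sets MR = MC: 255 − 6Q = 82 + 2Q ⇒ Q = 21.625, P = 255 − 3·21.625 = 190.125.
Competitive equilibrium sets price equal to marginal cost: 255 − 3Q = 82 + 2Q, so Q = 34.6 and P = 151.2.
Ratio Q_m/Q_c = 21.625/34.6 = 0.625.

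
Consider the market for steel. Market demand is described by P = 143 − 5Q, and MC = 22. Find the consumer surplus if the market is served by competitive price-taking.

Competitive firms price at marginal cost: P = 22, giving Q = 24.2.
CS = ½·(143 − 22)·24.2 = 1464.1.

CS = 1464.1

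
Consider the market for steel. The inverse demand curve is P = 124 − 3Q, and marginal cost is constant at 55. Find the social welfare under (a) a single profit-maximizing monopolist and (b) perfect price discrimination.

Monopoly: TS = 595.125; Perfect PD: TS = 793.5

The monopolist equates marginal revenue to marginal cost: 124 − 6Q = 55, so Q = 11.5. From demand, P = 89.5.
CS = ½·(124 − 89.5)·11.5 = 198.375; PS = (89.5 − 55)·11.5 = 396.75; TS = 595.125.
A perfectly discriminating monopolist sells every unit with P(Q) ≥ MC(Q), so output equals the competitive quantity Q = 23. Each buyer pays their reservation price, so CS = 0 and the firm captures all surplus.
TS = 793.5 (equal to competitive TS).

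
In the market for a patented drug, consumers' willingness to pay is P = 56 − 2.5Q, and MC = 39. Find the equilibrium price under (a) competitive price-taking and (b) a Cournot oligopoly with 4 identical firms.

Competition: P = 39; Cournot: P = 42.4

Competitive firms price at marginal cost: P = 39, giving Q = 6.8.
With 4 symmetric Cournot firms, each firm's FOC gives 56 − 12.5q = 39, so q = 1.36, Q = 4·1.36 = 5.44, and P = 42.4.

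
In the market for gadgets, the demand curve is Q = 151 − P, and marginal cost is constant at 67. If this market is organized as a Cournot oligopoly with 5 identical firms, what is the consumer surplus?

CS = 2450

Inverting demand: P = 151 − Q.
In a 5-firm Cournot equilibrium, symmetry and the first-order condition give q = (151 − 67)/(6) = 14. So Q = 70 and P = 81.
CS = ½·(151 − 81)·70 = 2450.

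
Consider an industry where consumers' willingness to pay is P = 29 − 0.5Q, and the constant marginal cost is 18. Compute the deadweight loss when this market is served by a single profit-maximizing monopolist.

DWL = 30.25

Under competition P = MC = 18, so Q = (29 − 18)/0.5 = 22.
Monopoly sets MR = MC: 29 − Q = 18 ⇒ Q = 11, P = 29 − 0.5·11 = 23.5.
DWL is the triangle between Q = 11 and Q = 22: ½·(22 − 11)·(23.5 − 18) = 30.25.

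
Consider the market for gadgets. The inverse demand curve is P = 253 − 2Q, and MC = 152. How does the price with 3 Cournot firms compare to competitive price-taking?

In a 3-firm Cournot equilibrium, symmetry and the first-order condition give q = (253 − 152)/(8) = 12.625. So Q = 37.875 and P = 177.25.
Competitive firms price at marginal cost: P = 152, giving Q = 50.5.

Cournot: P = 177.25; Competition: P = 152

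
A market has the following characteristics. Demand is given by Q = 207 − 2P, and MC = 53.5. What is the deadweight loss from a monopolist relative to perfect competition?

DWL = 625

Inverting demand: P = 103.5 − 0.5Q.
Competitive firms price at marginal cost: P = 53.5, giving Q = 100.
A monopolist chooses Q where MR = MC. MR = 103.5 − Q; setting this equal to 53.5 gives Q = 50 and P = 78.5.
DWL is the triangle between Q = 50 and Q = 100: ½·(100 − 50)·(78.5 − 53.5) = 625.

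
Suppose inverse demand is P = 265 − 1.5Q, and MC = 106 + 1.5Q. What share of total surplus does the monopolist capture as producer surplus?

Monopoly sets MR = MC: 265 − 3Q = 106 + 1.5Q ⇒ Q = 106/3, P = 265 − 1.5·106/3 = 212.
CS = ½·(265 − 212)·106/3 = 2809/3.
PS = P·Q − VC(Q) = 212·106/3 − (106·106/3 + ½·1.5·(106/3)²) = 2809.
Share captured = PS/TS = 2809/(11236/3) = 0.75.

PS/TS = 0.75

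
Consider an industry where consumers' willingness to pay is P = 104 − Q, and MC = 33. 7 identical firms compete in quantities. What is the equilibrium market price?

Cournot with 7 identical firms: the symmetric best-response condition is 104 − 8q = 33. Each firm produces q = 8.875, total output Q = 62.125, price P = 41.875.

P = 41.875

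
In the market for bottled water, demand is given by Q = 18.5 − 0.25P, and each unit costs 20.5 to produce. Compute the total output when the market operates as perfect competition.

Q = 13.375

Inverting demand: P = 74 − 4Q.
Perfect competition: P = MC = 20.5, so 74 − 4Q = 20.5 and Q = 13.375.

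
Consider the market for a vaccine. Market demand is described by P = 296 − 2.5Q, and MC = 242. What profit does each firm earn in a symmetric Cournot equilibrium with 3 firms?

In a 3-firm Cournot equilibrium, symmetry and the first-order condition give q = (296 − 242)/(10) = 5.4. So Q = 16.2 and P = 255.5.
Each firm's profit = (255.5 − 242)·5.4 = 72.9.

π_i = 72.9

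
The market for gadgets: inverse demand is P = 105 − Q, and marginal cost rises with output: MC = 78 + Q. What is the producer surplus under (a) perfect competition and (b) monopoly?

Competitive equilibrium sets price equal to marginal cost: 105 − Q = 78 + Q, so Q = 13.5 and P = 91.5.
PS = P·Q − VC(Q) = 91.5·13.5 − (78·13.5 + ½·1·13.5²) = 91.125.
The monopolist equates marginal revenue to marginal cost: 105 − 2Q = 78 + Q, so Q = 9. From demand, P = 96.
PS = P·Q − VC(Q) = 96·9 − (78·9 + ½·1·9²) = 121.5.

Competition: PS = 91.125; Monopoly: PS = 121.5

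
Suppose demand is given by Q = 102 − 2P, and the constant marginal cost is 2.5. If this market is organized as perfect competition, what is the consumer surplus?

Inverting demand: P = 51 − 0.5Q.
Under competition P = MC = 2.5, so Q = (51 − 2.5)/0.5 = 97.
CS = ½·(51 − 2.5)·97 = 2352.25.

CS = 2352.25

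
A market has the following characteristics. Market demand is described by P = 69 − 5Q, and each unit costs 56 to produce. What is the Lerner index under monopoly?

Lerner index = 0.104

Monopoly sets MR = MC: 69 − 10Q = 56 ⇒ Q = 1.3, P = 69 − 5·1.3 = 62.5.
Lerner index = (P − MC)/P = (62.5 − 56)/62.5 = 0.104.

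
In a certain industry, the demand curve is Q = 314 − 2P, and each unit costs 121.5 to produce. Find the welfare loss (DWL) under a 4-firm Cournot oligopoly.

Inverting demand: P = 157 − 0.5Q.
Competitive firms price at marginal cost: P = 121.5, giving Q = 71.
Cournot with 4 identical firms: the symmetric best-response condition is 157 − 2.5q = 121.5. Each firm produces q = 14.2, total output Q = 56.8, price P = 128.6.
DWL is the triangle between Q = 56.8 and Q = 71: ½·(71 − 56.8)·(128.6 − 121.5) = 50.41.

DWL = 50.41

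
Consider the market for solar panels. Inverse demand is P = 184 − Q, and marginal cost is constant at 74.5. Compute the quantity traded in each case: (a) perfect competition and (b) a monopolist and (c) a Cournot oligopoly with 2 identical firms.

Under competition P = MC = 74.5, so Q = (184 − 74.5)/1 = 109.5.
The monopolist equates marginal revenue to marginal cost: 184 − 2Q = 74.5, so Q = 54.75. From demand, P = 129.25.
In a 2-firm Cournot equilibrium, symmetry and the first-order condition give q = (184 − 74.5)/(3) = 36.5. So Q = 73 and P = 111.

Competition: Q = 109.5; Monopoly: Q = 54.75; Cournot: Q = 73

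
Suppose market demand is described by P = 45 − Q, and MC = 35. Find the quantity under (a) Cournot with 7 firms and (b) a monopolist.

Cournot with 7 identical firms: the symmetric best-response condition is 45 − 8q = 35. Each firm produces q = 1.25, total output Q = 8.75, price P = 36.25.
A monopolist chooses Q where MR = MC. MR = 45 − 2Q; setting this equal to 35 gives Q = 5 and P = 40.

Cournot: Q = 8.75; Monopoly: Q = 5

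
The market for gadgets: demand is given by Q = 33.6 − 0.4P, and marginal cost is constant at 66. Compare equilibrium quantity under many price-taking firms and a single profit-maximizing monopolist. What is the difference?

Inverting demand: P = 84 − 2.5Q.
Under competition P = MC = 66, so Q = (84 − 66)/2.5 = 7.2.
The monopolist equates marginal revenue to marginal cost: 84 − 5Q = 66, so Q = 3.6. From demand, P = 75.
Change in equilibrium quantity: 3.6 − 7.2 = −3.6.

Equilibrium quantity falls by 3.6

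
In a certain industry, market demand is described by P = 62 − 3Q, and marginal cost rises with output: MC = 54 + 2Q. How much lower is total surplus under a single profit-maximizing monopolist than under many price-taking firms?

Total surplus falls by 0.9

Competitive equilibrium sets price equal to marginal cost: 62 − 3Q = 54 + 2Q, so Q = 1.6 and P = 57.2.
CS = ½·(62 − 57.2)·1.6 = 3.84; PS = (57.2·1.6 − 54·1.6 − ½·2·1.6²) = 2.56; TS = 6.4.
A monopolist chooses Q where MR = MC. MR = 62 − 6Q; setting this equal to 54 + 2Q gives Q = 1 and P = 59.
CS = ½·(62 − 59)·1 = 1.5; PS = (59·1 − 54·1 − ½·2·1²) = 4; TS = 5.5.
Change in total surplus: 5.5 − 6.4 = −0.9.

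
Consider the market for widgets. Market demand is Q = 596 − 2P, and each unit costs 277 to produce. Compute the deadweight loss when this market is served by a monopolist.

DWL = 110.25

Inverting demand: P = 298 − 0.5Q.
Under competition P = MC = 277, so Q = (298 − 277)/0.5 = 42.
A monopolist chooses Q where MR = MC. MR = 298 − Q; setting this equal to 277 gives Q = 21 and P = 287.5.
DWL is the triangle between Q = 21 and Q = 42: ½·(42 − 21)·(287.5 − 277) = 110.25.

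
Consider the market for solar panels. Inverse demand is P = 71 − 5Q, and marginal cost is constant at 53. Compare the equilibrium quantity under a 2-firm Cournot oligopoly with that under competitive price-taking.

Cournot: Q = 2.4; Competition: Q = 3.6

In a 2-firm Cournot equilibrium, symmetry and the first-order condition give q = (71 − 53)/(15) = 1.2. So Q = 2.4 and P = 59.
Under competition P = MC = 53, so Q = (71 − 53)/5 = 3.6.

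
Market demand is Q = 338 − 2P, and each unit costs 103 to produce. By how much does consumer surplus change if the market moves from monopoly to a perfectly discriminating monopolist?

Inverting demand: P = 169 − 0.5Q.
A monopolist chooses Q where MR = MC. MR = 169 − Q; setting this equal to 103 gives Q = 66 and P = 136.
CS = ½·(169 − 136)·66 = 1089.
Under first-degree price discrimination the firm charges each unit its demand price and produces up to where P = MC, i.e. Q = 132. Consumer surplus is zero; producer surplus equals total surplus.
CS = 0.
Change in consumer surplus: 0 − 1089 = −1089.

CS falls by 1089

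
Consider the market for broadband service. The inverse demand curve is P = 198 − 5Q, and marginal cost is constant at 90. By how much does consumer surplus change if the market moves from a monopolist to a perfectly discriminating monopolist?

A monopolist chooses Q where MR = MC. MR = 198 − 10Q; setting this equal to 90 gives Q = 10.8 and P = 144.
CS = ½·(198 − 144)·10.8 = 291.6.
Under first-degree price discrimination the firm charges each unit its demand price and produces up to where P = MC, i.e. Q = 21.6. Consumer surplus is zero; producer surplus equals total surplus.
CS = 0.
Change in consumer surplus: 0 − 291.6 = −291.6.

Consumer surplus falls by 291.6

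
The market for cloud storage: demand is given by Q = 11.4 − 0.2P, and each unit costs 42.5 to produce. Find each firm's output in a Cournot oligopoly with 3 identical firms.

Inverting demand: P = 57 − 5Q.
With 3 symmetric Cournot firms, each firm's FOC gives 57 − 20q = 42.5, so q = 0.725, Q = 3·0.725 = 2.175, and P = 46.125.

q_i = 0.725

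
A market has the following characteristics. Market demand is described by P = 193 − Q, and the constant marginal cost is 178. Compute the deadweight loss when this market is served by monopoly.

Competitive firms price at marginal cost: P = 178, giving Q = 15.
The monopolist equates marginal revenue to marginal cost: 193 − 2Q = 178, so Q = 7.5. From demand, P = 185.5.
DWL is the triangle between Q = 7.5 and Q = 15: ½·(15 − 7.5)·(185.5 − 178) = 28.125.

DWL = 28.125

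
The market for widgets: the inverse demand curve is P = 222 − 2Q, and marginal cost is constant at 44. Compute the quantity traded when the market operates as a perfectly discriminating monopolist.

Under first-degree price discrimination the firm charges each unit its demand price and produces up to where P = MC, i.e. Q = 89. Consumer surplus is zero; producer surplus equals total surplus.

Q = 89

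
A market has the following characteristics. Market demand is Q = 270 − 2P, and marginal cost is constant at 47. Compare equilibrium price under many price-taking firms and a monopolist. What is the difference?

Inverting demand: P = 135 − 0.5Q.
Competitive firms price at marginal cost: P = 47, giving Q = 176.
Monopoly sets MR = MC: 135 − Q = 47 ⇒ Q = 88, P = 135 − 0.5·88 = 91.
Change in equilibrium price: 91 − 47 = 44.

Equilibrium price rises by 44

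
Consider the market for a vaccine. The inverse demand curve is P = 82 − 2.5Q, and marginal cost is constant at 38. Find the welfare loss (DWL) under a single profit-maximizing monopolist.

DWL = 96.8

Competitive firms price at marginal cost: P = 38, giving Q = 17.6.
A monopolist chooses Q where MR = MC. MR = 82 − 5Q; setting this equal to 38 gives Q = 8.8 and P = 60.
DWL is the triangle between Q = 8.8 and Q = 17.6: ½·(17.6 − 8.8)·(60 − 38) = 96.8.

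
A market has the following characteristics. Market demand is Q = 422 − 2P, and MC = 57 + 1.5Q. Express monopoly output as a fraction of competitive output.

Q_m/Q_c = 0.8

Inverting demand: P = 211 − 0.5Q.
The monopolist equates marginal revenue to marginal cost: 211 − Q = 57 + 1.5Q, so Q = 61.6. From demand, P = 180.2.
Under competition P = MC: 211 − 0.5Q = 57 + 1.5Q ⇒ Q = 77, P = 172.5.
Ratio Q_m/Q_c = 61.6/77 = 0.8.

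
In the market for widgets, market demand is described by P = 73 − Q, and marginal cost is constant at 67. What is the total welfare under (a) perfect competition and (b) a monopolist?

Competition: TS = 18; Monopoly: TS = 13.5

Under competition P = MC = 67, so Q = (73 − 67)/1 = 6.
CS = ½·(73 − 67)·6 = 18; PS = (67 − 67)·6 = 0; TS = 18.
Monopoly sets MR = MC: 73 − 2Q = 67 ⇒ Q = 3, P = 73 − 3 = 70.
CS = ½·(73 − 70)·3 = 4.5; PS = (70 − 67)·3 = 9; TS = 13.5.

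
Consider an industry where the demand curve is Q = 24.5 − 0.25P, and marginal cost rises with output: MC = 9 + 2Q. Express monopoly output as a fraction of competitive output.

Q_m/Q_c = 0.6

Inverting demand: P = 98 − 4Q.
Monopoly sets MR = MC: 98 − 8Q = 9 + 2Q ⇒ Q = 8.9, P = 98 − 4·8.9 = 62.4.
Competitive equilibrium sets price equal to marginal cost: 98 − 4Q = 9 + 2Q, so Q = 89/6 and P = 116/3.
Ratio Q_m/Q_c = 8.9/(89/6) = 0.6.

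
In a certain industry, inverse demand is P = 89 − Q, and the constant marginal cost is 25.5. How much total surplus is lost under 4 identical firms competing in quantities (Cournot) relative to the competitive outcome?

DWL = 80.645

Competitive firms price at marginal cost: P = 25.5, giving Q = 63.5.
Cournot with 4 identical firms: the symmetric best-response condition is 89 − 5q = 25.5. Each firm produces q = 12.7, total output Q = 50.8, price P = 38.2.
DWL is the triangle between Q = 50.8 and Q = 63.5: ½·(63.5 − 50.8)·(38.2 − 25.5) = 80.645.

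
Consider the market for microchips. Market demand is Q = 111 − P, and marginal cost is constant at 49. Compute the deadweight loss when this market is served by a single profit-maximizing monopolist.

Inverting demand: P = 111 − Q.
Competitive firms price at marginal cost: P = 49, giving Q = 62.
Monopoly sets MR = MC: 111 − 2Q = 49 ⇒ Q = 31, P = 111 − 31 = 80.
DWL is the triangle between Q = 31 and Q = 62: ½·(62 − 31)·(80 − 49) = 480.5.

DWL = 480.5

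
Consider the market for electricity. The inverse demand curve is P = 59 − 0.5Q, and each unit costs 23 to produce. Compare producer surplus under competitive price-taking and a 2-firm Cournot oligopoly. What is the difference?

PS rises by 576

Perfect competition: P = MC = 23, so 59 − 0.5Q = 23 and Q = 72.
PS = (23 − 23)·72 = 0.
In a 2-firm Cournot equilibrium, symmetry and the first-order condition give q = (59 − 23)/(1.5) = 24. So Q = 48 and P = 35.
PS = (35 − 23)·48 = 576.
Change in producer surplus: 576 − 0 = 576.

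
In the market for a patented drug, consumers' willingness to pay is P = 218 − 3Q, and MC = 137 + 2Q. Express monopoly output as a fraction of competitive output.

Q_m/Q_c = 0.625

Monopoly sets MR = MC: 218 − 6Q = 137 + 2Q ⇒ Q = 10.125, P = 218 − 3·10.125 = 187.625.
Competitive equilibrium sets price equal to marginal cost: 218 − 3Q = 137 + 2Q, so Q = 16.2 and P = 169.4.
Ratio Q_m/Q_c = 10.125/16.2 = 0.625.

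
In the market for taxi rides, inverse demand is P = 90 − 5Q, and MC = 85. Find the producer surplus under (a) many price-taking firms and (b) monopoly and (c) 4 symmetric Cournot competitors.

Under competition P = MC = 85, so Q = (90 − 85)/5 = 1.
PS = (85 − 85)·1 = 0.
The monopolist equates marginal revenue to marginal cost: 90 − 10Q = 85, so Q = 0.5. From demand, P = 87.5.
PS = (87.5 − 85)·0.5 = 1.25.
In a 4-firm Cournot equilibrium, symmetry and the first-order condition give q = (90 − 85)/(25) = 0.2. So Q = 0.8 and P = 86.
PS = (86 − 85)·0.8 = 0.8.

Competition: PS = 0; Monopoly: PS = 1.25; Cournot: PS = 0.8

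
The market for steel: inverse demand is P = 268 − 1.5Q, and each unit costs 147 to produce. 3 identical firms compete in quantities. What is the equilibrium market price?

Cournot with 3 identical firms: the symmetric best-response condition is 268 − 6q = 147. Each firm produces q = 121/6, total output Q = 60.5, price P = 177.25.

P = 177.25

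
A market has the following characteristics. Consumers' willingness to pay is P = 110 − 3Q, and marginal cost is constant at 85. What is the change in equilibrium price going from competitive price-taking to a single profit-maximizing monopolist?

Equilibrium price rises by 12.5

Perfect competition: P = MC = 85, so 110 − 3Q = 85 and Q = 25/3.
The monopolist equates marginal revenue to marginal cost: 110 − 6Q = 85, so Q = 25/6. From demand, P = 97.5.
Change in equilibrium price: 97.5 − 85 = 12.5.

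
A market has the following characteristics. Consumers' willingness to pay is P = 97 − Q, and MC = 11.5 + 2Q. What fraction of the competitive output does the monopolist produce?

Monopoly sets MR = MC: 97 − 2Q = 11.5 + 2Q ⇒ Q = 21.375, P = 97 − 21.375 = 75.625.
Competitive equilibrium sets price equal to marginal cost: 97 − Q = 11.5 + 2Q, so Q = 28.5 and P = 68.5.
Ratio Q_m/Q_c = 21.375/28.5 = 0.75.

Q_m/Q_c = 0.75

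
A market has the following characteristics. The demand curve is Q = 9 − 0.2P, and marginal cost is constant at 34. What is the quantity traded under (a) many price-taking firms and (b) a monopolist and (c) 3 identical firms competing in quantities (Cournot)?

Inverting demand: P = 45 − 5Q.
Perfect competition: P = MC = 34, so 45 − 5Q = 34 and Q = 2.2.
The monopolist equates marginal revenue to marginal cost: 45 − 10Q = 34, so Q = 1.1. From demand, P = 39.5.
In a 3-firm Cournot equilibrium, symmetry and the first-order condition give q = (45 − 34)/(20) = 0.55. So Q = 1.65 and P = 36.75.

Competition: Q = 2.2; Monopoly: Q = 1.1; Cournot: Q = 1.65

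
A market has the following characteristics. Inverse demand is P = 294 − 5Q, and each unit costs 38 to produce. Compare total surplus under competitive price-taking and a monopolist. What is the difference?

Perfect competition: P = MC = 38, so 294 − 5Q = 38 and Q = 51.2.
CS = ½·(294 − 38)·51.2 = 6553.6; PS = (38 − 38)·51.2 = 0; TS = 6553.6.
A monopolist chooses Q where MR = MC. MR = 294 − 10Q; setting this equal to 38 gives Q = 25.6 and P = 166.
CS = ½·(294 − 166)·25.6 = 1638.4; PS = (166 − 38)·25.6 = 3276.8; TS = 4915.2.
Change in total surplus: 4915.2 − 6553.6 = −1638.4.

TS falls by 1638.4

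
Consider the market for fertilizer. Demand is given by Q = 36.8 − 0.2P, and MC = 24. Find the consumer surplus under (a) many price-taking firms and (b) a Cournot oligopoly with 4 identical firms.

Competition: CS = 2560; Cournot: CS = 1638.4

Inverting demand: P = 184 − 5Q.
Competitive firms price at marginal cost: P = 24, giving Q = 32.
CS = ½·(184 − 24)·32 = 2560.
With 4 symmetric Cournot firms, each firm's FOC gives 184 − 25q = 24, so q = 6.4, Q = 4·6.4 = 25.6, and P = 56.
CS = ½·(184 − 56)·25.6 = 1638.4.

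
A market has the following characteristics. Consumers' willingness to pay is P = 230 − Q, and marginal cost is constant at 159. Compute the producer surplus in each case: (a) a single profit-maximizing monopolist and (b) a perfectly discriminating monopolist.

A monopolist chooses Q where MR = MC. MR = 230 − 2Q; setting this equal to 159 gives Q = 35.5 and P = 194.5.
PS = (194.5 − 159)·35.5 = 1260.25.
With perfect price discrimination, output is the efficient level Q = 71 (where demand meets MC), but every buyer pays their willingness to pay: CS = 0 and PS = total surplus.
PS = ½·(230 − 159)·71 = 2520.5.

Monopoly: PS = 1260.25; Perfect PD: PS = 2520.5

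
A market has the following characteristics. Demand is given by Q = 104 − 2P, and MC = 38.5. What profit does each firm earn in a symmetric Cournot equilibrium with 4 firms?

π_i = 14.58

Inverting demand: P = 52 − 0.5Q.
In a 4-firm Cournot equilibrium, symmetry and the first-order condition give q = (52 − 38.5)/(2.5) = 5.4. So Q = 21.6 and P = 41.2.
Each firm's profit = (41.2 − 38.5)·5.4 = 14.58.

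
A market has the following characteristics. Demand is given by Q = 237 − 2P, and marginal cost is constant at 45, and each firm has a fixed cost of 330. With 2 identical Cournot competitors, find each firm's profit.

π_i = 870.5

Inverting demand: P = 118.5 − 0.5Q.
In a 2-firm Cournot equilibrium, symmetry and the first-order condition give q = (118.5 − 45)/(1.5) = 49. So Q = 98 and P = 69.5.
Each firm's profit = (69.5 − 45)·49 − 330 = 870.5.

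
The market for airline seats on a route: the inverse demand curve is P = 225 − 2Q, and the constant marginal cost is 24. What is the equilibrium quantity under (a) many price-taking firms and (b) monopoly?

Competition: Q = 100.5; Monopoly: Q = 50.25

Perfect competition: P = MC = 24, so 225 − 2Q = 24 and Q = 100.5.
The monopolist equates marginal revenue to marginal cost: 225 − 4Q = 24, so Q = 50.25. From demand, P = 124.5.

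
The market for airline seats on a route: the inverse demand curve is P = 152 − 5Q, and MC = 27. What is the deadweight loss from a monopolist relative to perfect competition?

DWL = 390.625

Perfect competition: P = MC = 27, so 152 − 5Q = 27 and Q = 25.
The monopolist equates marginal revenue to marginal cost: 152 − 10Q = 27, so Q = 12.5. From demand, P = 89.5.
DWL is the triangle between Q = 12.5 and Q = 25: ½·(25 − 12.5)·(89.5 − 27) = 390.625.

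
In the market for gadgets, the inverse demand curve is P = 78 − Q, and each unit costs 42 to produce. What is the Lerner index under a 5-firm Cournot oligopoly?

Cournot with 5 identical firms: the symmetric best-response condition is 78 − 6q = 42. Each firm produces q = 6, total output Q = 30, price P = 48.
Lerner index = (P − MC)/P = (48 − 42)/48 = 0.125.

Lerner index = 0.125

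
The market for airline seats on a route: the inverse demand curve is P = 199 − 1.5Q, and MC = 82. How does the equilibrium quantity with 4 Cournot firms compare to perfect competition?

Cournot: Q = 62.4; Competition: Q = 78

With 4 symmetric Cournot firms, each firm's FOC gives 199 − 7.5q = 82, so q = 15.6, Q = 4·15.6 = 62.4, and P = 105.4.
Competitive firms price at marginal cost: P = 82, giving Q = 78.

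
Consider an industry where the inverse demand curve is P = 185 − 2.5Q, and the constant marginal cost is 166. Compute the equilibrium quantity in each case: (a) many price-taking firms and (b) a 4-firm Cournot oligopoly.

Perfect competition: P = MC = 166, so 185 − 2.5Q = 166 and Q = 7.6.
With 4 symmetric Cournot firms, each firm's FOC gives 185 − 12.5q = 166, so q = 1.52, Q = 4·1.52 = 6.08, and P = 169.8.

Competition: Q = 7.6; Cournot: Q = 6.08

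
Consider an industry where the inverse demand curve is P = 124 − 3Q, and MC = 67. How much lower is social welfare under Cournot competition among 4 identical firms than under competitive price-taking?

Competitive firms price at marginal cost: P = 67, giving Q = 19.
CS = ½·(124 − 67)·19 = 541.5; PS = (67 − 67)·19 = 0; TS = 541.5.
In a 4-firm Cournot equilibrium, symmetry and the first-order condition give q = (124 − 67)/(15) = 3.8. So Q = 15.2 and P = 78.4.
CS = ½·(124 − 78.4)·15.2 = 346.56; PS = (78.4 − 67)·15.2 = 173.28; TS = 519.84.
Change in social welfare: 519.84 − 541.5 = −21.66.

TS falls by 21.66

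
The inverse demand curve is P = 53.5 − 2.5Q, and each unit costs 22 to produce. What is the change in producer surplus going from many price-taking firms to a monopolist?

PS rises by 99.225

Competitive firms price at marginal cost: P = 22, giving Q = 12.6.
PS = (22 − 22)·12.6 = 0.
Monopoly sets MR = MC: 53.5 − 5Q = 22 ⇒ Q = 6.3, P = 53.5 − 2.5·6.3 = 37.75.
PS = (37.75 − 22)·6.3 = 99.225.
Change in producer surplus: 99.225 − 0 = 99.225.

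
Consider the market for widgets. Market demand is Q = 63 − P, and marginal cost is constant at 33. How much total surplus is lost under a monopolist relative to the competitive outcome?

Inverting demand: P = 63 − Q.
Perfect competition: P = MC = 33, so 63 − Q = 33 and Q = 30.
Monopoly sets MR = MC: 63 − 2Q = 33 ⇒ Q = 15, P = 63 − 15 = 48.
DWL is the triangle between Q = 15 and Q = 30: ½·(30 − 15)·(48 − 33) = 112.5.

DWL = 112.5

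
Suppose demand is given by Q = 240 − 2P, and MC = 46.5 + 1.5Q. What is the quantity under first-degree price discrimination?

Inverting demand: P = 120 − 0.5Q.
A perfectly discriminating monopolist sells every unit with P(Q) ≥ MC(Q), so output equals the competitive quantity Q = 36.75. Each buyer pays their reservation price, so CS = 0 and the firm captures all surplus.

Q = 36.75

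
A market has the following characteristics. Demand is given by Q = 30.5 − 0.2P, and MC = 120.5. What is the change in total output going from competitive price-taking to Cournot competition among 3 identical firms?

Total output falls by 1.6

Inverting demand: P = 152.5 − 5Q.
Perfect competition: P = MC = 120.5, so 152.5 − 5Q = 120.5 and Q = 6.4.
Cournot with 3 identical firms: the symmetric best-response condition is 152.5 − 20q = 120.5. Each firm produces q = 1.6, total output Q = 4.8, price P = 128.5.
Change in total output: 4.8 − 6.4 = −1.6.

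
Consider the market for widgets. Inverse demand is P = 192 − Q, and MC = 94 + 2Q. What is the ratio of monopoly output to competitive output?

Q_m/Q_c = 0.75

Monopoly sets MR = MC: 192 − 2Q = 94 + 2Q ⇒ Q = 24.5, P = 192 − 24.5 = 167.5.
Competitive equilibrium sets price equal to marginal cost: 192 − Q = 94 + 2Q, so Q = 98/3 and P = 478/3.
Ratio Q_m/Q_c = 24.5/(98/3) = 0.75.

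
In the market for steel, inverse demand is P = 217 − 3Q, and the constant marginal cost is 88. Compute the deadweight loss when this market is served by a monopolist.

Competitive firms price at marginal cost: P = 88, giving Q = 43.
The monopolist equates marginal revenue to marginal cost: 217 − 6Q = 88, so Q = 21.5. From demand, P = 152.5.
DWL is the triangle between Q = 21.5 and Q = 43: ½·(43 − 21.5)·(152.5 − 88) = 693.375.

DWL = 693.375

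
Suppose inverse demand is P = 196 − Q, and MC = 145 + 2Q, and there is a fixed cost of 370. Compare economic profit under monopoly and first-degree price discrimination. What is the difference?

Economic profit rises by 108.375

Monopoly sets MR = MC: 196 − 2Q = 145 + 2Q ⇒ Q = 12.75, P = 196 − 12.75 = 183.25.
Profit = 183.25·12.75 − (145·12.75 + ½·2·12.75²) − 370 = −44.875.
With perfect price discrimination, output is the efficient level Q = 17 (where demand meets MC), but every buyer pays their willingness to pay: CS = 0 and PS = total surplus.
PS equals the full surplus area, 433.5. Profit = 433.5 − 370 = 63.5.
Change in economic profit: 63.5 − −44.875 = 108.375.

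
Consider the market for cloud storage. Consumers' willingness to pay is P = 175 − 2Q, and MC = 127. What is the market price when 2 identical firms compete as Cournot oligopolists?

In a 2-firm Cournot equilibrium, symmetry and the first-order condition give q = (175 − 127)/(6) = 8. So Q = 16 and P = 143.

P = 143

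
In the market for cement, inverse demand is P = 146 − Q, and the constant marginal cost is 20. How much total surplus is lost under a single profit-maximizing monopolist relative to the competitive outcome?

Perfect competition: P = MC = 20, so 146 − Q = 20 and Q = 126.
The monopolist equates marginal revenue to marginal cost: 146 − 2Q = 20, so Q = 63. From demand, P = 83.
DWL is the triangle between Q = 63 and Q = 126: ½·(126 − 63)·(83 − 20) = 1984.5.

DWL = 1984.5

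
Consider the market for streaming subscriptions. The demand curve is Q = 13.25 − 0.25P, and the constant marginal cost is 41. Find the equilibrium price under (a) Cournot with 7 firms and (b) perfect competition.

Inverting demand: P = 53 − 4Q.
With 7 symmetric Cournot firms, each firm's FOC gives 53 − 32q = 41, so q = 0.375, Q = 7·0.375 = 2.625, and P = 42.5.
Under competition P = MC = 41, so Q = (53 − 41)/4 = 3.

Cournot: P = 42.5; Competition: P = 41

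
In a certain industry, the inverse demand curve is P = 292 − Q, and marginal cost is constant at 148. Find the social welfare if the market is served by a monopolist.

The monopolist equates marginal revenue to marginal cost: 292 − 2Q = 148, so Q = 72. From demand, P = 220.
CS = ½·(292 − 220)·72 = 2592; PS = (220 − 148)·72 = 5184; TS = 7776.

TS = 7776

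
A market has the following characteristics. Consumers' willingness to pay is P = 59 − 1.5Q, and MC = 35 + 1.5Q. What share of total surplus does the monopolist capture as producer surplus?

A monopolist chooses Q where MR = MC. MR = 59 − 3Q; setting this equal to 35 + 1.5Q gives Q = 16/3 and P = 51.
CS = ½·(59 − 51)·16/3 = 64/3.
PS = P·Q − VC(Q) = 51·16/3 − (35·16/3 + ½·1.5·(16/3)²) = 64.
Share captured = PS/TS = 64/(256/3) = 0.75.

PS/TS = 0.75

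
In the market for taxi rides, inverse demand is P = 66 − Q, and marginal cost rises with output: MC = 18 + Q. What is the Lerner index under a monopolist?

Lerner index = 0.32

The monopolist equates marginal revenue to marginal cost: 66 − 2Q = 18 + Q, so Q = 16. From demand, P = 50.
Lerner index = (P − MC)/P = (50 − 34)/50 = 0.32.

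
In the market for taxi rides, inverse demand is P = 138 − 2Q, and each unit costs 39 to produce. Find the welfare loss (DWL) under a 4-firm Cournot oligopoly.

DWL = 98.01

Under competition P = MC = 39, so Q = (138 − 39)/2 = 49.5.
In a 4-firm Cournot equilibrium, symmetry and the first-order condition give q = (138 − 39)/(10) = 9.9. So Q = 39.6 and P = 58.8.
DWL is the triangle between Q = 39.6 and Q = 49.5: ½·(49.5 − 39.6)·(58.8 − 39) = 98.01.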